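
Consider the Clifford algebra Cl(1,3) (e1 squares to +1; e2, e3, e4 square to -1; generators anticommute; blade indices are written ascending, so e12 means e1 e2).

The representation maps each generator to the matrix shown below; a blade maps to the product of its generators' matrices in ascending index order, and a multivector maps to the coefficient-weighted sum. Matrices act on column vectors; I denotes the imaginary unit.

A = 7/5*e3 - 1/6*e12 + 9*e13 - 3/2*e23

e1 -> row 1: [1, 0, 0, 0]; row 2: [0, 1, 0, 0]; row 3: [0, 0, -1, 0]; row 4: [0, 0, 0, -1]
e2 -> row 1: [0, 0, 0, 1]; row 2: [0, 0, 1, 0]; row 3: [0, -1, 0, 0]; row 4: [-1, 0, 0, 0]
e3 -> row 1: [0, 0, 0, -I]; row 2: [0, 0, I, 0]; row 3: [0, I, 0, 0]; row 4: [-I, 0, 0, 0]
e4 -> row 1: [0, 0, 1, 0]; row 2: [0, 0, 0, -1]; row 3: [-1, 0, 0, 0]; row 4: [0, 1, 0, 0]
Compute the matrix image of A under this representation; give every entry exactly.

Bivector images (products of the table entries): rho(e12) = rho(e1)rho(e2) = row 1: [0, 0, 0, 1]; row 2: [0, 0, 1, 0]; row 3: [0, 1, 0, 0]; row 4: [1, 0, 0, 0]; rho(e13) = rho(e1)rho(e3) = row 1: [0, 0, 0, -I]; row 2: [0, 0, I, 0]; row 3: [0, -I, 0, 0]; row 4: [I, 0, 0, 0]; rho(e23) = rho(e2)rho(e3) = row 1: [-I, 0, 0, 0]; row 2: [0, I, 0, 0]; row 3: [0, 0, -I, 0]; row 4: [0, 0, 0, I].
M = (7/5)*rho(e3) + (-1/6)*rho(e12) + (9)*rho(e13) + (-3/2)*rho(e23), summed entrywise:
Answer: row 1: [3*I/2, 0, 0, -1/6 - 52*I/5]; row 2: [0, -3*I/2, -1/6 + 52*I/5, 0]; row 3: [0, -1/6 - 38*I/5, 3*I/2, 0]; row 4: [-1/6 + 38*I/5, 0, 0, -3*I/2]


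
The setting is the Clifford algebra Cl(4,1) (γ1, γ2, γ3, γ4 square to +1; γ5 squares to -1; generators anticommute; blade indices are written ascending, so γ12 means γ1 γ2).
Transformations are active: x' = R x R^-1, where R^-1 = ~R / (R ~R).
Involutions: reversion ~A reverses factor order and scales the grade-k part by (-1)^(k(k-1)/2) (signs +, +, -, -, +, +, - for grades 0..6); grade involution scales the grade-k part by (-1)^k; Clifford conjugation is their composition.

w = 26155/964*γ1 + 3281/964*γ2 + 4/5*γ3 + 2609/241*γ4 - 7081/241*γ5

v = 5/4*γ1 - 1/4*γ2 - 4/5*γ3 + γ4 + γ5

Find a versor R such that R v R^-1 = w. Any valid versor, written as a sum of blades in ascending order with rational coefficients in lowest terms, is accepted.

Sketch: the shared square 453/200 makes R = v + w = 6840/241*γ1 + 760/241*γ2 + 2850/241*γ4 - 6840/241*γ5 the natural versor; its sandwich fixes that direction, negates (v - w)/2, and sends v to w.
Answer: 6840/241*γ1 + 760/241*γ2 + 2850/241*γ4 - 6840/241*γ5


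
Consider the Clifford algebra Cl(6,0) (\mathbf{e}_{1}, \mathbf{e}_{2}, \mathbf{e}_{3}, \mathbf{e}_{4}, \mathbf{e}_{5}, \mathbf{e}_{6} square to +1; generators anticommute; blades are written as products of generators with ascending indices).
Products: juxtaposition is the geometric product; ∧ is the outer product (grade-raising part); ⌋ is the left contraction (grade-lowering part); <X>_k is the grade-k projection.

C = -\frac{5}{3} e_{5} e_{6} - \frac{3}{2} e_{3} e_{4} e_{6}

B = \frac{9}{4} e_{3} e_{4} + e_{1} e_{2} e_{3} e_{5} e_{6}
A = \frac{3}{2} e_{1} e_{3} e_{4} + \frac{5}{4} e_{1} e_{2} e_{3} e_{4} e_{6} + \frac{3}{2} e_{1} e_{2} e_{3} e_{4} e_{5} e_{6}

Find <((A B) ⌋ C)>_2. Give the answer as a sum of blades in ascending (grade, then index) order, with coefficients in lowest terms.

step 1: -\frac{27}{8} e_{1} - \frac{3}{2} e_{4} + \frac{5}{4} e_{4} e_{5} - \frac{45}{16} e_{1} e_{2} e_{6} - \frac{27}{8} e_{1} e_{2} e_{5} e_{6} - \frac{3}{2} e_{2} e_{4} e_{5} e_{6}
step 2: -\frac{9}{4} e_{3} e_{6}
step 3: -\frac{9}{4} e_{3} e_{6}
Answer: -\frac{9}{4} e_{3} e_{6}


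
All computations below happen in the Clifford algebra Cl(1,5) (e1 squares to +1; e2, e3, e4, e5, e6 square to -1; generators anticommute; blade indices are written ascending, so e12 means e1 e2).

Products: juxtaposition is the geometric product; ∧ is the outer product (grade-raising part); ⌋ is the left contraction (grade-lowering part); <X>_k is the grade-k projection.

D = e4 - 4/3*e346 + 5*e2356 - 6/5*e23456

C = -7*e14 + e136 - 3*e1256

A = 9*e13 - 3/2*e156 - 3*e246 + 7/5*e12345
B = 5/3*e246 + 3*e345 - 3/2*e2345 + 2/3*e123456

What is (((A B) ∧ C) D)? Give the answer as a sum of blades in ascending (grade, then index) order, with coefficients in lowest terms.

step 1: -5 - 21/10*e1 + 14/15*e6 + 21/5*e12 - 2*e135 - 27*e145 + e234 + 9/2*e356 - 11*e1245 - 9/2*e1346 + 7/3*e1356 + 9*e2356 - 6*e2456 - 51/4*e12346
step 2: 35*e14 - 5*e136 - 98/15*e146 + 15*e1256 + 63/2*e13456 - 63*e123456
step 3: -553/5*e1 - 189/5*e12 + 2983/45*e13 - 925/3*e14 - 42*e15 - 98/15*e16 - 315/2*e124 + 59*e125 - 18*e134 - 140/3*e136 + 196/25*e1235 - 6*e1245 + 5*e1346 - 63/2*e1356 - 38/3*e12345 + 105*e12356 + 15*e12456 + 175*e123456
Answer: -553/5*e1 - 189/5*e12 + 2983/45*e13 - 925/3*e14 - 42*e15 - 98/15*e16 - 315/2*e124 + 59*e125 - 18*e134 - 140/3*e136 + 196/25*e1235 - 6*e1245 + 5*e1346 - 63/2*e1356 - 38/3*e12345 + 105*e12356 + 15*e12456 + 175*e123456


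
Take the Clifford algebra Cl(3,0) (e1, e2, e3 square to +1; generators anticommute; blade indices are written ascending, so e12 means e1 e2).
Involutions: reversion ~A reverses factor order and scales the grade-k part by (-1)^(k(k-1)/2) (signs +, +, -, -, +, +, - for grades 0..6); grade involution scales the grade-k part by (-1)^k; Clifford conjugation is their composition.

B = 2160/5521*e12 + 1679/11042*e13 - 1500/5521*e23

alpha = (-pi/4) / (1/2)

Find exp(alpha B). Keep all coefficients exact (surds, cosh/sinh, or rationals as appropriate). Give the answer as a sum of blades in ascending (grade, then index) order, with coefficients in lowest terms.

B^2 term by term: the squares give (2160/5521)^2*(e12)^2 + (1679/11042)^2*(e13)^2 + (-1500/5521)^2*(e23)^2 = 4665600/30481441*(-1) + 2819041/121925764*(-1) + 2250000/30481441*(-1) = -1/4 (each basis 2-blade squares to minus the product of its generators' squares); cross terms between blades sharing an index anticommute and cancel. So B^2 = -1/4.
B^2 = -1/4 — circular case — the even/odd split gives cos and sin: l = 1/2, alpha*l = -pi/4, so exp(alpha B) = cos(-pi/4) + (sin(-pi/4)/(1/2))*B = sqrt(2)/2 + (-sqrt(2))*B.
Answer: sqrt(2)/2 - 2160*sqrt(2)/5521*e12 - 1679*sqrt(2)/11042*e13 + 1500*sqrt(2)/5521*e23


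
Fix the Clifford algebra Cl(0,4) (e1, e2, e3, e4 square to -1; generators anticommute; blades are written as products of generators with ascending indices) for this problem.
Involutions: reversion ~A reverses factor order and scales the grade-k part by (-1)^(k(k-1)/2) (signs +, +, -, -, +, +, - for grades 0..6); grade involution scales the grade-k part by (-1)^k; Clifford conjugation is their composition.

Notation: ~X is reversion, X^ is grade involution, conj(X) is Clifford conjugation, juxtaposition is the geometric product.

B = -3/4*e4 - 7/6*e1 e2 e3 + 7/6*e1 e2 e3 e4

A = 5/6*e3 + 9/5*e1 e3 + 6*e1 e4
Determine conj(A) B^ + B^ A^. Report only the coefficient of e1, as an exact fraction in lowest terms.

first term: 9/2*e1 - 21/10*e2 + 35/36*e1 e2 + 7*e2 e3 - 21/10*e2 e4 - 5/8*e3 e4 + 35/36*e1 e2 e4 - 27/20*e1 e3 e4 - 7*e2 e3 e4
second term: 9/2*e1 + 21/10*e2 + 35/36*e1 e2 - 7*e2 e3 + 21/10*e2 e4 + 5/8*e3 e4 - 35/36*e1 e2 e4 + 27/20*e1 e3 e4 - 7*e2 e3 e4
Answer: 9


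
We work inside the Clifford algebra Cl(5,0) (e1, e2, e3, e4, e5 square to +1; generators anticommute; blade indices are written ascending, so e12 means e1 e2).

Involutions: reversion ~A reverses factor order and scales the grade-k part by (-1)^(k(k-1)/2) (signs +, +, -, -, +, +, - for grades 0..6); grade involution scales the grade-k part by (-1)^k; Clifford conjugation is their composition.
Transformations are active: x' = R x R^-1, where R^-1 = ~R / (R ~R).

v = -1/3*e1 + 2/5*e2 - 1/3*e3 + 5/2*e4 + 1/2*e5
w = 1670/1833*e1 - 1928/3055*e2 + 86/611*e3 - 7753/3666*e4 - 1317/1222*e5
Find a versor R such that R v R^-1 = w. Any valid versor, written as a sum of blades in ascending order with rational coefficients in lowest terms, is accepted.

Take R = v + w = 353/611*e1 - 706/3055*e2 - 353/1833*e3 + 706/1833*e4 - 353/611*e5. Because q(v) = q(w) = 3097/450, conjugation by R sends v exactly to w.
Answer: 353/611*e1 - 706/3055*e2 - 353/1833*e3 + 706/1833*e4 - 353/611*e5


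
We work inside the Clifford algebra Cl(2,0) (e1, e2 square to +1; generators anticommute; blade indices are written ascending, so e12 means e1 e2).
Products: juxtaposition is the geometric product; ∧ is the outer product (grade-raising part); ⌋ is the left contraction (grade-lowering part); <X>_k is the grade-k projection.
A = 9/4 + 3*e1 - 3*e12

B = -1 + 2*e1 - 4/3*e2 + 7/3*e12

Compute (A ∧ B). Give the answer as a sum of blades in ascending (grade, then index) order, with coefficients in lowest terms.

step 1: -9/4 + 3/2*e1 - 3*e2 + 17/4*e12
Answer: -9/4 + 3/2*e1 - 3*e2 + 17/4*e12


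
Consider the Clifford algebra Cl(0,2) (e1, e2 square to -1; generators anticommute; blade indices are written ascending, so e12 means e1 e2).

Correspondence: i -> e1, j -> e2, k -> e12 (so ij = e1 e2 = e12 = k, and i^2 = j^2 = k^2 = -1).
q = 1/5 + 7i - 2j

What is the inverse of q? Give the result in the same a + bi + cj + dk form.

In blades: q = 1/5 + 7*e1 - 2*e2.
With qbar = 1/5 - 7*e1 + 2*e2 (scalar fixed, mapped units negated), q qbar = 1326/25 (the sum of squared coefficients), so q^-1 = qbar / (1326/25) = 5/1326 - 175/1326*e1 + 25/663*e2; translating back:
Answer: 5/1326 - 175/1326*i + 25/663*j


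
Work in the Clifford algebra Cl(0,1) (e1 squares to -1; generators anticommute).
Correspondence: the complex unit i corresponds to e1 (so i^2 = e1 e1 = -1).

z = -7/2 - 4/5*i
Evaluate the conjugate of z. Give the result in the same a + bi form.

In blades: z = -7/2 - 4/5*e1.
Conjugation here is Clifford conjugation: the scalar is fixed and the grade-1 and grade-2 blades all flip sign, giving -7/2 + 4/5*e1; translating back:
Answer: -7/2 + 4/5*i


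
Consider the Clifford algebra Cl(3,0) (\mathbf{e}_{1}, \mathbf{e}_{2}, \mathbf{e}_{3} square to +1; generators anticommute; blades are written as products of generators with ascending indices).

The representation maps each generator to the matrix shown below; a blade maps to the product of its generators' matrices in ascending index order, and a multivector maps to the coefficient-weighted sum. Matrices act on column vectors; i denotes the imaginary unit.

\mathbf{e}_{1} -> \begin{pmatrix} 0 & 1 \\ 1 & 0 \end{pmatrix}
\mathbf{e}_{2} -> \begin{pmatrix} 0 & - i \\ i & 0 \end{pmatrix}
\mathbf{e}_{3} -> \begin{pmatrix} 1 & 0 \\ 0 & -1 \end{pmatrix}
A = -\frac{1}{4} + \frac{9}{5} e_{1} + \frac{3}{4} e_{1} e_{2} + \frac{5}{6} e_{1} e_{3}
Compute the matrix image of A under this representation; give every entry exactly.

Bivector images (products of the table entries): rho(e_{1} e_{2}) = rho(\mathbf{e}_{1})rho(\mathbf{e}_{2}) = \begin{pmatrix} i & 0 \\ 0 & - i \end{pmatrix}; rho(e_{1} e_{3}) = rho(\mathbf{e}_{1})rho(\mathbf{e}_{3}) = \begin{pmatrix} 0 & -1 \\ 1 & 0 \end{pmatrix}.
M = (-\frac{1}{4})*1 + (\frac{9}{5})*rho(e_{1}) + (\frac{3}{4})*rho(e_{1} e_{2}) + (\frac{5}{6})*rho(e_{1} e_{3}), summed entrywise (1 is the identity matrix):
Answer: \begin{pmatrix} - \frac{1}{4} + \frac{3 i}{4} & \frac{29}{30} \\ \frac{79}{30} & - \frac{1}{4} - \frac{3 i}{4} \end{pmatrix}


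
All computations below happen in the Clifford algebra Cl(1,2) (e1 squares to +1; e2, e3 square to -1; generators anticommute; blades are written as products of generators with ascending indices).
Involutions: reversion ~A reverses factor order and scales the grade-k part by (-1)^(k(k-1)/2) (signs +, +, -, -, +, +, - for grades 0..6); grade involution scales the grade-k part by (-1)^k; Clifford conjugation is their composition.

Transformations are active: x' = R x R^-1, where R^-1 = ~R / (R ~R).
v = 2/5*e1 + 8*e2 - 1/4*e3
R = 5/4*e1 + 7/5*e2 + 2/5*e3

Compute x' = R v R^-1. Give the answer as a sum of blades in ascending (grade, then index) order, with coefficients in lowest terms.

~R = 5/4*e1 + 7/5*e2 + 2/5*e3, and R ~R = -223/400, so R^-1 = ~R / (-223/400).
R v = -53/5 + 236/25*e1 e2 - 189/400*e1 e3 - 71/20*e2 e3
Answer: 52554/1115*e1 + 10088/223*e2 + 13791/892*e3


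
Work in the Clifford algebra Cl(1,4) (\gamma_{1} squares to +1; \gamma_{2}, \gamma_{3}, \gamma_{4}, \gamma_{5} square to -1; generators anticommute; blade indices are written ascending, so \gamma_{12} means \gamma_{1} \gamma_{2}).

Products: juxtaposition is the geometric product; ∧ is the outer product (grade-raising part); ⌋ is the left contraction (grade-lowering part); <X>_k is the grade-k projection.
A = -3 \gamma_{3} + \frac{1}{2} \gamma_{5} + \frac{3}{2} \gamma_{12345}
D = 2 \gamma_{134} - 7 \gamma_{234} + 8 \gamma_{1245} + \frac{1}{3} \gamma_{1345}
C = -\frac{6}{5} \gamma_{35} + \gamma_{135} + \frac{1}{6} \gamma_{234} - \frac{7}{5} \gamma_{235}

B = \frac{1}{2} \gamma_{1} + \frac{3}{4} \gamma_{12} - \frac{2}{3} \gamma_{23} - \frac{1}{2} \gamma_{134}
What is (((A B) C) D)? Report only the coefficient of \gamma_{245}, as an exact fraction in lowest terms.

step 1: 2 \gamma_{2} + \frac{3}{2} \gamma_{13} + \frac{3}{2} \gamma_{14} - \frac{1}{4} \gamma_{15} + \frac{3}{4} \gamma_{25} - \frac{9}{4} \gamma_{123} + \frac{3}{8} \gamma_{125} + \gamma_{145} - \frac{1}{3} \gamma_{235} + \frac{9}{8} \gamma_{345} + \frac{1}{4} \gamma_{1345} + \frac{3}{4} \gamma_{2345}
step 2: \frac{7}{15} - \frac{2}{5} \gamma_{2} - \frac{4}{5} \gamma_{3} - \frac{53}{20} \gamma_{4} + \frac{11}{8} \gamma_{5} - \frac{1}{3} \gamma_{12} - \frac{9}{40} \gamma_{13} - \frac{21}{20} \gamma_{14} - \frac{27}{20} \gamma_{15} - \frac{21}{40} \gamma_{23} + \frac{27}{40} \gamma_{24} + \frac{39}{16} \gamma_{25} - \frac{4}{3} \gamma_{34} + \frac{14}{5} \gamma_{35} - \frac{1}{18} \gamma_{45} - \frac{3}{10} \gamma_{123} + \frac{27}{20} \gamma_{124} - \frac{571}{120} \gamma_{125} + \frac{6}{5} \gamma_{134} - \frac{12}{5} \gamma_{235} + \frac{13}{8} \gamma_{345} + \frac{7}{5} \gamma_{1234} - \frac{11}{6} \gamma_{1235} + \frac{149}{80} \gamma_{1345} - \frac{247}{120} \gamma_{12345}
step 3: -\frac{145}{48} - \frac{307}{40} \gamma_{1} - \frac{2599}{360} \gamma_{2} + \frac{1661}{120} \gamma_{3} - \frac{5063}{120} \gamma_{4} - \frac{299}{40} \gamma_{5} + \frac{398}{45} \gamma_{12} - \frac{2231}{540} \gamma_{13} + \frac{251}{15} \gamma_{14} - \frac{5801}{360} \gamma_{15} - \frac{123}{4} \gamma_{23} - \frac{359}{90} \gamma_{24} + \frac{193}{120} \gamma_{25} - \frac{215}{12} \gamma_{34} - \frac{217}{20} \gamma_{35} + \frac{1687}{120} \gamma_{45} - 19 \gamma_{123} + \frac{577}{40} \gamma_{124} + \frac{653}{80} \gamma_{125} - \frac{2417}{120} \gamma_{134} + \frac{139}{180} \gamma_{135} + \frac{113}{30} \gamma_{145} - \frac{73}{72} \gamma_{234} - \frac{1577}{180} \gamma_{235} + \frac{481}{30} \gamma_{245} - \frac{1341}{80} \gamma_{345} + \frac{1791}{80} \gamma_{1234} + \frac{1307}{120} \gamma_{1235} - \frac{107}{120} \gamma_{1245} + \frac{1909}{72} \gamma_{1345} - \frac{569}{360} \gamma_{2345} - \frac{1301}{120} \gamma_{12345}
Answer: \frac{481}{30}


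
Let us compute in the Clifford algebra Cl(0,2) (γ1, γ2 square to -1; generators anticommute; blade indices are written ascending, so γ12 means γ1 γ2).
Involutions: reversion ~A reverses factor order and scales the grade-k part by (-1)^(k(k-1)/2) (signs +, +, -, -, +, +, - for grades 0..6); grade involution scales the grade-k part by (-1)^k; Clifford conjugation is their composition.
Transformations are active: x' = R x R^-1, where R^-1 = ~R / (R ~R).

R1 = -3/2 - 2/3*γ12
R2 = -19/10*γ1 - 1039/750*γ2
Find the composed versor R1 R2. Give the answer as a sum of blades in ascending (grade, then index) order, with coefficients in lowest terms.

Distribute over the terms of R1 (each basis-blade product reordered to ascending indices, repeated generators contracted through their squares):
(-3/2) R2 = 57/20*γ1 + 1039/500*γ2
(-2/3*γ12) R2 = -1039/1125*γ1 + 19/15*γ2
Summing the partial products and collecting blades:
Answer: 8669/4500*γ1 + 5017/1500*γ2


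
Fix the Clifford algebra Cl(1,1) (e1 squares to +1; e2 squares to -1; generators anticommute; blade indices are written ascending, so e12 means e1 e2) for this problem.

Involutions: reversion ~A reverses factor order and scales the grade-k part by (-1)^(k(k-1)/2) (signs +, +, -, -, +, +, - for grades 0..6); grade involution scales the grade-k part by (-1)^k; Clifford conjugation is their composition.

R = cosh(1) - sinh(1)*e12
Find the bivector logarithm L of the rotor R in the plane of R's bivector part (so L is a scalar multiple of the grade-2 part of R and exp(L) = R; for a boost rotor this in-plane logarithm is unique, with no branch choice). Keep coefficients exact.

The scalar part of R is cosh(1), so cosh pins the rapidity up to sign — the sign comes from the bivector part; dividing that part by sinh of the rapidity yields the plane, and the in-plane L = rapidity * plane is unique because the two sign choices cancel.
Concretely: cosh(rapidity) = cosh(1) gives rapidity = ±1, and since rapidity/sinh(rapidity) is even the sign is immaterial: L = (rapidity/sinh(rapidity)) * <R>_2 = (1/sinh(1)) * <R>_2.
Answer: -e12


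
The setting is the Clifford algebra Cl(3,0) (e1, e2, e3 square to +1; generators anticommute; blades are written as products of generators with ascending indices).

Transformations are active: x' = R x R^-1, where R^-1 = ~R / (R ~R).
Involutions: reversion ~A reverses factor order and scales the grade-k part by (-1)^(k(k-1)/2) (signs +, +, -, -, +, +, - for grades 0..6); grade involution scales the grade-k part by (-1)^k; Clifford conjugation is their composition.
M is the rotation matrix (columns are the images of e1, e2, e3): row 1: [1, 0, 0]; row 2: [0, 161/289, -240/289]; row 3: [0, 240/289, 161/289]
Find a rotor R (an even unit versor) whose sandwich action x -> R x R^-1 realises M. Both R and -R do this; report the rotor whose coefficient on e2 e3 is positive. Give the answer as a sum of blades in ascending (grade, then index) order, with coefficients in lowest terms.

Method: write R = a + b12*e1 e2 + b13*e1 e3 + b23*e2 e3 with a^2 + b12^2 + b13^2 + b23^2 = 1 (so R^-1 = ~R). Expanding the columns R e_j ~R gives tr M = 4a^2 - 1 and, from the antisymmetric part, M21 - M12 = -4a*b12, M13 - M31 = 4a*b13, M32 - M23 = -4a*b23.
Here tr M = 611/289, so a^2 = (1 + tr M)/4 = 225/289 and a = ±15/17. Taking a = 15/17: M21 - M12 = 0, M13 - M31 = 0, M32 - M23 = 480/289, giving b12 = 0, b13 = 0, b23 = -8/17, i.e. R = 15/17 - 8/17*e2 e3.
Its e2 e3 coefficient is negative, so report the other preimage -R.
Answer: -15/17 + 8/17*e2 e3. Why the constraint matters: R and -R act identically through the sandwich — M has trace 611/289 either way — so only the sign condition on e2 e3 picks one of the two preimages.


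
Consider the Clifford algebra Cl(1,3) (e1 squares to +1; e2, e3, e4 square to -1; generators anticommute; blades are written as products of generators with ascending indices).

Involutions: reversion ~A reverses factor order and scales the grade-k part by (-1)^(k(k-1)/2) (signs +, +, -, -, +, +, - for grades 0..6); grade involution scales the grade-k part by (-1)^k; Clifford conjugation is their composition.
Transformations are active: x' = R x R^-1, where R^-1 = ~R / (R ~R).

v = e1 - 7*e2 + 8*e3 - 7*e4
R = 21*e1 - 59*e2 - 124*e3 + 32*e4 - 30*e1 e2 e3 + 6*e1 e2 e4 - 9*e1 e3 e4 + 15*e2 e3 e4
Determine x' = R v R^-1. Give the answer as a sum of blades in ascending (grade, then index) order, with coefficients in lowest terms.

~R = 21*e1 - 59*e2 - 124*e3 + 32*e4 + 30*e1 e2 e3 - 6*e1 e2 e4 + 9*e1 e3 e4 - 15*e2 e3 e4, and R ~R = -18648, so R^-1 = ~R / (-18648).
R v = 824 + 194*e1 e2 + 439*e1 e3 - 293*e1 e4 - 1265*e2 e3 + 763*e2 e4 + 708*e3 e4 + 210*e1 e2 e3 e4
Answer: -1744/259*e1 + 29548/2331*e2 + 7643/2331*e3 + 13772/2331*e4


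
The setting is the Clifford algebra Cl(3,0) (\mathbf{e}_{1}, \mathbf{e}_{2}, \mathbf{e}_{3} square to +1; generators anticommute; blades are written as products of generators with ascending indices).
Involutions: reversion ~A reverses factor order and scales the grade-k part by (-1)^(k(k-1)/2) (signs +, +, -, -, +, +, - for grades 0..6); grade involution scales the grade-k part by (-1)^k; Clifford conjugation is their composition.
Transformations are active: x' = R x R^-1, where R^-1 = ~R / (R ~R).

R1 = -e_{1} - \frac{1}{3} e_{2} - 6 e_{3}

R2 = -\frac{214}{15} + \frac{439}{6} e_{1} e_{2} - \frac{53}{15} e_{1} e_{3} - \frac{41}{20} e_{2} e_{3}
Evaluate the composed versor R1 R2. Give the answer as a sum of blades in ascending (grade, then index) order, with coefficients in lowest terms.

Distribute over the terms of R1 (each basis-blade product reordered to ascending indices, repeated generators contracted through their squares):
(-e_{1}) R2 = \frac{214}{15} e_{1} - \frac{439}{6} e_{2} + \frac{53}{15} e_{3} + \frac{41}{20} e_{1} e_{2} e_{3}
(-\frac{1}{3} e_{2}) R2 = \frac{439}{18} e_{1} + \frac{214}{45} e_{2} + \frac{41}{60} e_{3} - \frac{53}{45} e_{1} e_{2} e_{3}
(-6 e_{3}) R2 = -\frac{106}{5} e_{1} - \frac{123}{10} e_{2} + \frac{428}{5} e_{3} - 439 e_{1} e_{2} e_{3}
Summing the partial products and collecting blades:
Answer: \frac{1571}{90} e_{1} - \frac{3632}{45} e_{2} + \frac{5389}{60} e_{3} - \frac{78863}{180} e_{1} e_{2} e_{3}


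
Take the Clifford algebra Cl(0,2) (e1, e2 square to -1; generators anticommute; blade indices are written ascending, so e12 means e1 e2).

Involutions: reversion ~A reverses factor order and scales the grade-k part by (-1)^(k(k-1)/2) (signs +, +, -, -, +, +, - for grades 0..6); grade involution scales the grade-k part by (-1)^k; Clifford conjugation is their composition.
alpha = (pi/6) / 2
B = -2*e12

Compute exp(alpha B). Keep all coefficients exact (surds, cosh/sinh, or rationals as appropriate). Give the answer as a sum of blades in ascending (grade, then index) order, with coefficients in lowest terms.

B^2 = (-2)^2*(e12)^2 = 4*(-1) = -4 (a basis 2-blade squares to minus the product of its generators' squares).
B^2 = -4 — the series telescopes trigonometrically here: l = 2, alpha*l = pi/6, so exp(alpha B) = cos(pi/6) + (sin(pi/6)/2)*B = sqrt(3)/2 + (1/4)*B.
Answer: sqrt(3)/2 - 1/2*e12


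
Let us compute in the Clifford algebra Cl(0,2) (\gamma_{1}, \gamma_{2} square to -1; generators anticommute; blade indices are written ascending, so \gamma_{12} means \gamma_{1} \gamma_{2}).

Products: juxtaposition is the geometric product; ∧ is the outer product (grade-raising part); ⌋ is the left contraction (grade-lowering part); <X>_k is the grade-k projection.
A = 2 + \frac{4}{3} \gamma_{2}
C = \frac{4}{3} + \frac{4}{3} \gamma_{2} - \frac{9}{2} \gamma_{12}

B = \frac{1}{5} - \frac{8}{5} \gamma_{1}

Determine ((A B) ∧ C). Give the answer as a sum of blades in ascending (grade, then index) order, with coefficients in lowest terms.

step 1: \frac{2}{5} - \frac{16}{5} \gamma_{1} + \frac{4}{15} \gamma_{2} + \frac{32}{15} \gamma_{12}
step 2: \frac{8}{15} - \frac{64}{15} \gamma_{1} + \frac{8}{9} \gamma_{2} - \frac{29}{9} \gamma_{12}
Answer: \frac{8}{15} - \frac{64}{15} \gamma_{1} + \frac{8}{9} \gamma_{2} - \frac{29}{9} \gamma_{12}


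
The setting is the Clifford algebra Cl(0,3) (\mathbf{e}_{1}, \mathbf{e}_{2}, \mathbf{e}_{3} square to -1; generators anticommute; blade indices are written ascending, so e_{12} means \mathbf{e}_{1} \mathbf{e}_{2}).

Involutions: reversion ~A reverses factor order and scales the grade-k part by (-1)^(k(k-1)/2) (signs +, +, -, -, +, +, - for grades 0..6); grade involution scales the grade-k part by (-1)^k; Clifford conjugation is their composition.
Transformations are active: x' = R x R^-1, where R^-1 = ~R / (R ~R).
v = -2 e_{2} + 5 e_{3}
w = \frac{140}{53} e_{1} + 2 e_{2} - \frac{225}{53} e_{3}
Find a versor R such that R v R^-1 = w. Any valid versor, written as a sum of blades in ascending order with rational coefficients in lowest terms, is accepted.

R = v + w = \frac{140}{53} e_{1} + \frac{40}{53} e_{3} works: the equal norms (-29) guarantee its sandwich swaps v into w.
Answer: \frac{140}{53} e_{1} + \frac{40}{53} e_{3}


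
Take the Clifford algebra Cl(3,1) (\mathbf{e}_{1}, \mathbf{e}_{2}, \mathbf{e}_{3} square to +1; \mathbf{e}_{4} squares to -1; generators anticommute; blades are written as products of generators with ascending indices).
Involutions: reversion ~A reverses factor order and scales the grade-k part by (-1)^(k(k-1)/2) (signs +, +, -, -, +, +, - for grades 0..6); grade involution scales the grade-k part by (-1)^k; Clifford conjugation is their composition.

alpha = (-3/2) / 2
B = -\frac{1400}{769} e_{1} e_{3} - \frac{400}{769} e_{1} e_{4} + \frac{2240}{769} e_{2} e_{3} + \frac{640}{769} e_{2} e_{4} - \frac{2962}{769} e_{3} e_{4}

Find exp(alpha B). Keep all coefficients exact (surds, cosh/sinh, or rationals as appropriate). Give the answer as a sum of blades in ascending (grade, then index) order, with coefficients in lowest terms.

B^2 term by term: the squares give (-\frac{1400}{769})^2*(e_{1} e_{3})^2 + (-\frac{400}{769})^2*(e_{1} e_{4})^2 + (\frac{2240}{769})^2*(e_{2} e_{3})^2 + (\frac{640}{769})^2*(e_{2} e_{4})^2 + (-\frac{2962}{769})^2*(e_{3} e_{4})^2 = \frac{1960000}{591361}*(-1) + \frac{160000}{591361}*(+1) + \frac{5017600}{591361}*(-1) + \frac{409600}{591361}*(+1) + \frac{8773444}{591361}*(+1) = 4 (each basis 2-blade squares to minus the product of its generators' squares); cross terms between blades sharing an index anticommute and cancel; the commuting (index-disjoint) pairs give grade-4 terms 2*c*c'*(blade product), which cancel blade by blade — e_{1} e_{2} e_{3} e_{4}: \frac{1792000}{591361} - \frac{1792000}{591361} = 0 — confirming B is simple. So B^2 = 4.
B^2 = 4 — the positive square puts this in the hyperbolic regime; l = 2, alpha*l = - \frac{3}{2}, so exp(alpha B) = cosh(- \frac{3}{2}) + (sinh(- \frac{3}{2})/2)*B = \cosh{\left(\frac{3}{2} \right)} + (- \frac{\sinh{\left(\frac{3}{2} \right)}}{2})*B.
Answer: \cosh{\left(\frac{3}{2} \right)} + \frac{700 \sinh{\left(\frac{3}{2} \right)}}{769} e_{1} e_{3} + \frac{200 \sinh{\left(\frac{3}{2} \right)}}{769} e_{1} e_{4} - \frac{1120 \sinh{\left(\frac{3}{2} \right)}}{769} e_{2} e_{3} - \frac{320 \sinh{\left(\frac{3}{2} \right)}}{769} e_{2} e_{4} + \frac{1481 \sinh{\left(\frac{3}{2} \right)}}{769} e_{3} e_{4}


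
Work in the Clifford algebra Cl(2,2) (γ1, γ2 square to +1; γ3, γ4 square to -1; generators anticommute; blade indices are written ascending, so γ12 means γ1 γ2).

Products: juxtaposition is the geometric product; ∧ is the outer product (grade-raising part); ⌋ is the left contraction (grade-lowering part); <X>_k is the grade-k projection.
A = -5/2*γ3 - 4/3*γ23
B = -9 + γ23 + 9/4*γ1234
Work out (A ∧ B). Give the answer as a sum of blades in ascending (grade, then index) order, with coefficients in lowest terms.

step 1: 45/2*γ3 + 12*γ23
Answer: 45/2*γ3 + 12*γ23


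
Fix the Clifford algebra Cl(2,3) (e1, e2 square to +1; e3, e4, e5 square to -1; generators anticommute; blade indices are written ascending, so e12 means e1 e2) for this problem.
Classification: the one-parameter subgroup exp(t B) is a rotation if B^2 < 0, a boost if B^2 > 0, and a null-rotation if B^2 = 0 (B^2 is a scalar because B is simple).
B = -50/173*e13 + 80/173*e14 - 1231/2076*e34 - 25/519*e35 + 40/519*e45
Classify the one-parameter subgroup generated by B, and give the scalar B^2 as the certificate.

B^2 term by term: the squares give (-50/173)^2*(e13)^2 + (80/173)^2*(e14)^2 + (-1231/2076)^2*(e34)^2 + (-25/519)^2*(e35)^2 + (40/519)^2*(e45)^2 = 2500/29929*(+1) + 6400/29929*(+1) + 1515361/4309776*(-1) + 625/269361*(-1) + 1600/269361*(-1) = -1/16 (each basis 2-blade squares to minus the product of its generators' squares); cross terms between blades sharing an index anticommute and cancel; the commuting (index-disjoint) pairs give grade-4 terms 2*c*c'*(blade product), which cancel blade by blade — e1345: -4000/89787 + 4000/89787 = 0 — confirming B is simple. So B^2 = -1/16.
Answer: rotation, certificate B^2 = -1/16. The class reads off the invariant scalar -1/16 directly.


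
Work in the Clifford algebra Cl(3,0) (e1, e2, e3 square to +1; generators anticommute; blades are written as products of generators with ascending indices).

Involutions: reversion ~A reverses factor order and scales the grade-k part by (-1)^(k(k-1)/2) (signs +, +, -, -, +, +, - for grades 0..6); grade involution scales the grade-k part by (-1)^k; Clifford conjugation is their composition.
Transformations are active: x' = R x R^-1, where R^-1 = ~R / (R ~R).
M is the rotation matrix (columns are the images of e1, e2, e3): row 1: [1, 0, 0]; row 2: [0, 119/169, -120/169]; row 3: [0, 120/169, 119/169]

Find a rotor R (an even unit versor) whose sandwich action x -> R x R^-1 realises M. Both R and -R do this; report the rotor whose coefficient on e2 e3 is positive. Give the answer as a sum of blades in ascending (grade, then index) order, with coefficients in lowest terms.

Method: write R = a + b12*e1 e2 + b13*e1 e3 + b23*e2 e3 with a^2 + b12^2 + b13^2 + b23^2 = 1 (so R^-1 = ~R). Expanding the columns R e_j ~R gives tr M = 4a^2 - 1 and, from the antisymmetric part, M21 - M12 = -4a*b12, M13 - M31 = 4a*b13, M32 - M23 = -4a*b23.
Here tr M = 407/169, so a^2 = (1 + tr M)/4 = 144/169 and a = ±12/13. Taking a = 12/13: M21 - M12 = 0, M13 - M31 = 0, M32 - M23 = 240/169, giving b12 = 0, b13 = 0, b23 = -5/13, i.e. R = 12/13 - 5/13*e2 e3.
Its e2 e3 coefficient is negative, so report the other preimage -R.
Answer: -12/13 + 5/13*e2 e3. Uniqueness: Spin(3) -> SO(3) maps R and -R to the same rotation of trace 407/169; fixing the sign of the e2 e3 coefficient removes the ambiguity.


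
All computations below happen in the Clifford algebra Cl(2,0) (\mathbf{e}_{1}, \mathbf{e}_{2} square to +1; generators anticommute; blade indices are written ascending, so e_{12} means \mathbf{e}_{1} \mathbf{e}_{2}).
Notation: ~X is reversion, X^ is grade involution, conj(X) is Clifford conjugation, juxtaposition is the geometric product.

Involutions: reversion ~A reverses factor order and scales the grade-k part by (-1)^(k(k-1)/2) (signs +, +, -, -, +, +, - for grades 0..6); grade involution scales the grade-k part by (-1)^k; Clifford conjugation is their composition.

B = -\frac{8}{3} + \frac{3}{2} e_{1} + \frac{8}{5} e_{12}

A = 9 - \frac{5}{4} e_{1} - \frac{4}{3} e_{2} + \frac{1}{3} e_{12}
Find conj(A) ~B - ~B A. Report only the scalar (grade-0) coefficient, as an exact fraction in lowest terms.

first term: -\frac{2719}{120} + \frac{123}{10} e_{1} - \frac{91}{18} e_{2} - \frac{698}{45} e_{12}
second term: -\frac{3041}{120} + \frac{569}{30} e_{1} + \frac{37}{18} e_{2} - \frac{778}{45} e_{12}
Answer: \frac{161}{60}


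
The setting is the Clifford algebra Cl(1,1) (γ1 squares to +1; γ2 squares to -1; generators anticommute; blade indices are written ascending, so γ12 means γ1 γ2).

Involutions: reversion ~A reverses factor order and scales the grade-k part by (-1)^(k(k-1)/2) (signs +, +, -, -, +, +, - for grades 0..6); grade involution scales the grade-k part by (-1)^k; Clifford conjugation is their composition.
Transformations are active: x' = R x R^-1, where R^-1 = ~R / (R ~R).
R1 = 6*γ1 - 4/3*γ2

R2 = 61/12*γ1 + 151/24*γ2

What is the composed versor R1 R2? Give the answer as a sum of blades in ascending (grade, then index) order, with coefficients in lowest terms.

Distribute over the terms of R1 (each basis-blade product reordered to ascending indices, repeated generators contracted through their squares):
(6*γ1) R2 = 61/2 + 151/4*γ12
(-4/3*γ2) R2 = 151/18 + 61/9*γ12
Summing the partial products and collecting blades:
Answer: 350/9 + 1603/36*γ12


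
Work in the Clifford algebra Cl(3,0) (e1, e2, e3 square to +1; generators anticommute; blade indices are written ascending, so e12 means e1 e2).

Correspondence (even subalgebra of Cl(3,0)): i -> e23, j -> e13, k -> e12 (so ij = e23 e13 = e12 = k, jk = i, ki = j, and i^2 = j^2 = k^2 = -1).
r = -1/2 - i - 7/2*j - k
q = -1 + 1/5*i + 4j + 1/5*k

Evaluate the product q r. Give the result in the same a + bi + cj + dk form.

In blades: q = -1 + 1/5*e12 + 4*e13 + 1/5*e23, r = -1/2 - e12 - 7/2*e13 - e23.
Distribute q over r term by term (generator squares from the signature, products reordered to ascending indices): (-1)*r = 1/2 + e12 + 7/2*e13 + e23; (1/5*e12)*r = 1/5 - 1/10*e12 - 1/5*e13 + 7/10*e23; (4*e13)*r = 14 + 4*e12 - 2*e13 - 4*e23; (1/5*e23)*r = 1/5 - 7/10*e12 + 1/5*e13 - 1/10*e23.
Sum: 149/10 + 21/5*e12 + 3/2*e13 - 12/5*e23; translating back through the correspondence:
Answer: 149/10 - 12/5*i + 3/2*j + 21/5*k


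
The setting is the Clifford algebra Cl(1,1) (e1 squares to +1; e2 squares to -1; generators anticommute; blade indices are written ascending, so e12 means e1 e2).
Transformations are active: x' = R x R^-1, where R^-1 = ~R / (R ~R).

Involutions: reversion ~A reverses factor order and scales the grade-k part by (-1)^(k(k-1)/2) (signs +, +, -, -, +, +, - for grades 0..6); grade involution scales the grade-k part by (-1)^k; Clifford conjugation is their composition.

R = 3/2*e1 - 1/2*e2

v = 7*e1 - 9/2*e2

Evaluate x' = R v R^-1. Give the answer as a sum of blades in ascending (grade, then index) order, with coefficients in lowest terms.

~R = 3/2*e1 - 1/2*e2, and R ~R = 2, so R^-1 = ~R / (2).
R v = 33/4 - 13/4*e12
Answer: 43/8*e1 + 3/8*e2


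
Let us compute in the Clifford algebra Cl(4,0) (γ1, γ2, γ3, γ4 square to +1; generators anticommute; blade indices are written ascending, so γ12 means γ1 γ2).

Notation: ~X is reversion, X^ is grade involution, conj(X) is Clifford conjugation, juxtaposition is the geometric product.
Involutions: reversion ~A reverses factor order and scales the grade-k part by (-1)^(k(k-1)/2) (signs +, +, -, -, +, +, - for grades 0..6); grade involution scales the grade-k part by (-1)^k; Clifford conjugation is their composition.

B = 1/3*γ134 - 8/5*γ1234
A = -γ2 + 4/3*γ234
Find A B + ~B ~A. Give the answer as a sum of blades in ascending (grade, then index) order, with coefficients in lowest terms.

first term: -32/15*γ1 + 4/9*γ12 - 8/5*γ134 + 1/3*γ1234
second term: -32/15*γ1 - 4/9*γ12 + 8/5*γ134 + 1/3*γ1234
Answer: -64/15*γ1 + 2/3*γ1234


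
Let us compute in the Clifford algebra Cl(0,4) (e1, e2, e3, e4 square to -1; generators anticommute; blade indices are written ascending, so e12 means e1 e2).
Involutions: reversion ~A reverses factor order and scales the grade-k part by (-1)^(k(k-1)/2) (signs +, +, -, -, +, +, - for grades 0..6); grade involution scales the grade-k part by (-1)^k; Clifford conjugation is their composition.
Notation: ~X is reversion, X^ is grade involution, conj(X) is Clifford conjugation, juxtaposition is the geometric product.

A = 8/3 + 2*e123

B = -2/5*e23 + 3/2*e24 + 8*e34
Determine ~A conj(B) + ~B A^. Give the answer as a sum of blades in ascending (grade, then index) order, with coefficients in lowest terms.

first term: 4/5*e1 + 16/15*e23 - 4*e24 - 64/3*e34 - 16*e124 + 3*e134
second term: 4/5*e1 + 16/15*e23 - 4*e24 - 64/3*e34 + 16*e124 - 3*e134
Answer: 8/5*e1 + 32/15*e23 - 8*e24 - 128/3*e34


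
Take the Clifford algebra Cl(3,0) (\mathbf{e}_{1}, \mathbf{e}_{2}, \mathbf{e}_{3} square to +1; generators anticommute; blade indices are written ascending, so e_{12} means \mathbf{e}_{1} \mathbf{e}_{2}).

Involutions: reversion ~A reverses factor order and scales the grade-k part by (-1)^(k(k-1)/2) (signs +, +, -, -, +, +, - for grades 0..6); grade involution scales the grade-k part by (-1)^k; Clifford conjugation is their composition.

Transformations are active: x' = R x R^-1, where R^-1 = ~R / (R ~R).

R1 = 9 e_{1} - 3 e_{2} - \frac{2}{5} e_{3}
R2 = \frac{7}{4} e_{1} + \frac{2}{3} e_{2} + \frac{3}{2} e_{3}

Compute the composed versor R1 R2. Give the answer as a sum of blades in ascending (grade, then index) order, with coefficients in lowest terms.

Distribute over the terms of R1 (each basis-blade product reordered to ascending indices, repeated generators contracted through their squares):
(9 e_{1}) R2 = \frac{63}{4} + 6 e_{12} + \frac{27}{2} e_{13}
(-3 e_{2}) R2 = -2 + \frac{21}{4} e_{12} - \frac{9}{2} e_{23}
(-\frac{2}{5} e_{3}) R2 = -\frac{3}{5} + \frac{7}{10} e_{13} + \frac{4}{15} e_{23}
Summing the partial products and collecting blades:
Answer: \frac{263}{20} + \frac{45}{4} e_{12} + \frac{71}{5} e_{13} - \frac{127}{30} e_{23}


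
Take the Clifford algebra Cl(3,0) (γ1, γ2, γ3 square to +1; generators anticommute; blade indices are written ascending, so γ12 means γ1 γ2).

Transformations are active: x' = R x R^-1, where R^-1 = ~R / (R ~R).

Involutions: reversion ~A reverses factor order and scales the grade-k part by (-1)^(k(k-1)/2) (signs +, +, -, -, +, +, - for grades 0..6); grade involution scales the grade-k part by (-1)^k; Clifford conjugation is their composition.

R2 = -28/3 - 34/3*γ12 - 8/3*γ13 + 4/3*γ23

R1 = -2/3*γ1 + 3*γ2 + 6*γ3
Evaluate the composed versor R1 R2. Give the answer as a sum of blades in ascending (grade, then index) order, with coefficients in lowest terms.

Distribute over the terms of R1 (each basis-blade product reordered to ascending indices, repeated generators contracted through their squares):
(-2/3*γ1) R2 = 56/9*γ1 + 68/9*γ2 + 16/9*γ3 - 8/9*γ123
(3*γ2) R2 = 34*γ1 - 28*γ2 + 4*γ3 + 8*γ123
(6*γ3) R2 = 16*γ1 - 8*γ2 - 56*γ3 - 68*γ123
Summing the partial products and collecting blades:
Answer: 506/9*γ1 - 256/9*γ2 - 452/9*γ3 - 548/9*γ123


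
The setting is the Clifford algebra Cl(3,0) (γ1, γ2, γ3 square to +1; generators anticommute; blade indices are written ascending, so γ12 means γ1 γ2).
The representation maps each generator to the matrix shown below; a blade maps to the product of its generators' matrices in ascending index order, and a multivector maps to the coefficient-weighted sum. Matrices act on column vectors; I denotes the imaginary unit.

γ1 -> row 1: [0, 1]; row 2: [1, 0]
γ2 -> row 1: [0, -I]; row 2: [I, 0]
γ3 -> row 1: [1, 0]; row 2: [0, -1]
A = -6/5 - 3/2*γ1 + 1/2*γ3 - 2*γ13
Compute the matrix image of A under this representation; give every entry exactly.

Bivector images (products of the table entries): rho(γ13) = rho(γ1)rho(γ3) = row 1: [0, -1]; row 2: [1, 0].
M = (-6/5)*1 + (-3/2)*rho(γ1) + (1/2)*rho(γ3) + (-2)*rho(γ13), summed entrywise (1 is the identity matrix):
Answer: row 1: [-7/10, 1/2]; row 2: [-7/2, -17/10]


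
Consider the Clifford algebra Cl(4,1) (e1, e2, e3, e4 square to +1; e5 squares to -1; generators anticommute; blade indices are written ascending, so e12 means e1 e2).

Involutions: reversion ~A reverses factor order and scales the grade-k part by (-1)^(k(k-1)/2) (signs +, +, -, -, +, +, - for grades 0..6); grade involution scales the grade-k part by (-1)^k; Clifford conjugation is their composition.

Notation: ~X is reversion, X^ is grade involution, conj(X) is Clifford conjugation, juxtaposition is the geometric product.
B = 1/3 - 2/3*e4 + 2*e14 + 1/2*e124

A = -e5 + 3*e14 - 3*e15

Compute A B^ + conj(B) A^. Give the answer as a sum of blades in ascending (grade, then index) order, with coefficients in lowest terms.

first term: -6 + 2*e1 - 3/2*e2 - 1/3*e5 + e14 - e15 - 16/3*e45 - 3/2*e245 - 1/2*e1245
second term: 6 - 2*e1 + 3/2*e2 + 1/3*e5 + e14 - e15 - 16/3*e45 - 3/2*e245 + 1/2*e1245
Answer: 2*e14 - 2*e15 - 32/3*e45 - 3*e245


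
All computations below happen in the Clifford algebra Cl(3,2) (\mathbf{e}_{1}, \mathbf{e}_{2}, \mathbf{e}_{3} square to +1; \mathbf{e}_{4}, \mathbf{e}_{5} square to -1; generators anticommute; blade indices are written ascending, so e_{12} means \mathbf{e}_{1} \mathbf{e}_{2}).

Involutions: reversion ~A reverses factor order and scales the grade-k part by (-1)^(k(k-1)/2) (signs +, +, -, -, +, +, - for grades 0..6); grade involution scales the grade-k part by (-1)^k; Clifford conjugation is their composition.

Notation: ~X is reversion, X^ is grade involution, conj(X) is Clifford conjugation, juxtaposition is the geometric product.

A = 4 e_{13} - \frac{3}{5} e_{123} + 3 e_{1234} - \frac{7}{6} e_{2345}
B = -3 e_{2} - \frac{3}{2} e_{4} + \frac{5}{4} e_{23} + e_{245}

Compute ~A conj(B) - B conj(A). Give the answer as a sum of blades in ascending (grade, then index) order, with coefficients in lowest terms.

first term: \frac{3}{4} e_{1} - \frac{7}{6} e_{3} - 5 e_{12} - \frac{9}{5} e_{13} + \frac{15}{4} e_{14} - \frac{35}{24} e_{45} + \frac{15}{2} e_{123} + 3 e_{134} - 3 e_{135} - \frac{7}{4} e_{235} + \frac{7}{2} e_{345} + \frac{9}{10} e_{1234} - \frac{3}{5} e_{1345} + 4 e_{12345}
second term: \frac{3}{4} e_{1} + \frac{7}{6} e_{3} - 5 e_{12} - \frac{9}{5} e_{13} - \frac{15}{4} e_{14} + \frac{35}{24} e_{45} - \frac{33}{2} e_{123} + 15 e_{134} - 3 e_{135} - \frac{7}{4} e_{235} + \frac{7}{2} e_{345} - \frac{9}{10} e_{1234} + \frac{3}{5} e_{1345} + 4 e_{12345}
Answer: -\frac{7}{3} e_{3} + \frac{15}{2} e_{14} - \frac{35}{12} e_{45} + 24 e_{123} - 12 e_{134} + \frac{9}{5} e_{1234} - \frac{6}{5} e_{1345}
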